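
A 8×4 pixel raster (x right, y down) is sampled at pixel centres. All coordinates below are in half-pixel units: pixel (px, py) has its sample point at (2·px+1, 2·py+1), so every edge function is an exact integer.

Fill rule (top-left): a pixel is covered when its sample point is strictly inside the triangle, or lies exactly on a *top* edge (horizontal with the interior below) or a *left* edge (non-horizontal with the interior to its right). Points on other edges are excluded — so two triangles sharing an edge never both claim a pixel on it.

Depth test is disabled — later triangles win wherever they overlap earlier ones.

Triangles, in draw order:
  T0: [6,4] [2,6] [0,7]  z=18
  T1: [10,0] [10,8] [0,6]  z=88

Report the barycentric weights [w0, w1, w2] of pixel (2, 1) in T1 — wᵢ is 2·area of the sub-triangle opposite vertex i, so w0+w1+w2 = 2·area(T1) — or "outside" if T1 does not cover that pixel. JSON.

T0:
  degenerate (2·area = 0) — covers nothing
T1:
  2·area = 80
  edge (10, 0)→(10, 8): d=(0,8) right/bottom  bias=-1
  edge (10, 8)→(0, 6): d=(-10,-2) top-left  bias=+0
  edge (0, 6)→(10, 0): d=(10,-6) top-left  bias=+0
    (4,0)@(9, 1): e=[8,68,4] → X
    (5,0)@(11, 1): e=[-8,72,16] → .
    (2,1)@(5, 3): e=[40,40,0] → X  [on edge]
    (3,1)@(7, 3): e=[24,44,12] → X
    (5,1)@(11, 3): e=[-8,52,36] → .
    (1,2)@(3, 5): e=[56,16,8] → X
    (5,2)@(11, 5): e=[-8,32,56] → .
    (1,3)@(3, 7): e=[56,-4,28] → .
    (2,3)@(5, 7): e=[40,0,40] → X  [on edge]
    (5,3)@(11, 7): e=[-8,12,76] → .
  covered (11 px):
    . . . . X . . .
    . . X X X . . .
    . X X X X . . .
    . . X X X . . .

Result: [40,0,40]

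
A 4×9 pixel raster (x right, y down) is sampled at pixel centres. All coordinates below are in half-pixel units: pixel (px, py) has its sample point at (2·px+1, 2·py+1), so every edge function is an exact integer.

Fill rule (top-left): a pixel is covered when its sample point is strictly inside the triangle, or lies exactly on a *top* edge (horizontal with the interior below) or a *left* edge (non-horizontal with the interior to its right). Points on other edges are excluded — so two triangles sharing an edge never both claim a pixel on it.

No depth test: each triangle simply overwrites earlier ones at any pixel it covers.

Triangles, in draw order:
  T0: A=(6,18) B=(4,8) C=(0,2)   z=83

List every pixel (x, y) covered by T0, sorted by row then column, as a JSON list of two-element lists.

T0:
  2·area = 28  (B↔C swapped to make it positive)
  edge (6, 18)→(0, 2): d=(-6,-16) top-left  bias=+0
  edge (0, 2)→(4, 8): d=(4,6) right/bottom  bias=-1
  edge (4, 8)→(6, 18): d=(2,10) right/bottom  bias=-1
    (1,1)@(3, 3): e=[42,-14,0] → ·  [on edge]
    (1,3)@(3, 7): e=[18,2,8] → █
    (2,3)@(5, 7): e=[50,-10,-12] → ·
    (1,4)@(3, 9): e=[6,10,12] → █
    (2,4)@(5, 9): e=[38,-2,-8] → ·
    (1,5)@(3, 11): e=[-6,18,16] → ·
    (2,6)@(5, 13): e=[14,14,0] → ·  [on edge]
    (2,7)@(5, 15): e=[2,22,4] → █
    (3,7)@(7, 15): e=[34,10,-16] → ·
    (2,8)@(5, 17): e=[-10,30,8] → ·
  covered (3 px):
    · · · ·
    · · · ·
    · · · ·
    · █ · ·
    · █ · ·
    · · · ·
    · · · ·
    · · █ ·
    · · · ·

Result: [[1,3],[1,4],[2,7]]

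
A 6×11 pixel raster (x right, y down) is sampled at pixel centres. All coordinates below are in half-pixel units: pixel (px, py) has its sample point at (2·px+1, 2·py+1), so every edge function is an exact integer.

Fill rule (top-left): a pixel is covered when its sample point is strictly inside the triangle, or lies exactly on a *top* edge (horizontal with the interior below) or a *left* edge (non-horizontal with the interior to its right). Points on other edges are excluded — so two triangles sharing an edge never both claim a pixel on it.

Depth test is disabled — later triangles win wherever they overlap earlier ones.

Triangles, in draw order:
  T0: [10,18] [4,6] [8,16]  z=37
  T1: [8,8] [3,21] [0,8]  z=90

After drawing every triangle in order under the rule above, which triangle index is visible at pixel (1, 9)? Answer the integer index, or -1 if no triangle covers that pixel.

T0:
  2·area = 12  (B↔C swapped to make it positive)
  edge (10, 18)→(8, 16): d=(-2,-2) top-left  bias=+0
  edge (8, 16)→(4, 6): d=(-4,-10) top-left  bias=+0
  edge (4, 6)→(10, 18): d=(6,12) right/bottom  bias=-1
    (0,4)@(1, 9): e=[0,-42,54] → ·  [on edge]
    (1,5)@(3, 11): e=[0,-30,42] → ·  [on edge]
    (2,6)@(5, 13): e=[0,-18,30] → ·  [on edge]
    (3,6)@(7, 13): e=[4,2,6] → █
    (4,6)@(9, 13): e=[8,22,-18] → ·
    (3,7)@(7, 15): e=[0,-6,18] → ·  [on edge]
    (4,8)@(9, 17): e=[0,6,6] → █  [on edge]
    (5,8)@(11, 17): e=[4,26,-18] → ·
    (4,9)@(9, 19): e=[-4,-2,18] → ·
    (5,9)@(11, 19): e=[0,18,-6] → ·  [on edge]
  covered (2 px):
    · · · · · ·
    · · · · · ·
    · · · · · ·
    · · · · · ·
    · · · · · ·
    · · · · · ·
    · · · █ · ·
    · · · · · ·
    · · · · █ ·
    · · · · · ·
    · · · · · ·
T1:
  2·area = 104
  edge (8, 8)→(3, 21): d=(-5,13) right/bottom  bias=-1
  edge (3, 21)→(0, 8): d=(-3,-13) top-left  bias=+0
  edge (0, 8)→(8, 8): d=(8,0) top-left  bias=+0
    (0,4)@(1, 9): e=[86,10,8] → █
    (1,4)@(3, 9): e=[60,36,8] → █
    (2,4)@(5, 9): e=[34,62,8] → █
    (3,4)@(7, 9): e=[8,88,8] → █
    (4,4)@(9, 9): e=[-18,114,8] → ·
    (0,5)@(1, 11): e=[76,4,24] → █
    (3,5)@(7, 11): e=[-2,82,24] → ·
    (0,6)@(1, 13): e=[66,-2,40] → ·
    (1,6)@(3, 13): e=[40,24,40] → █
    (3,6)@(7, 13): e=[-12,76,40] → ·
    (1,7)@(3, 15): e=[30,18,56] → █
    (3,7)@(7, 15): e=[-22,70,56] → ·
    (1,10)@(3, 21): e=[0,0,104] → ·  [on edge]
  covered (13 px):
    · · · · · ·
    · · · · · ·
    · · · · · ·
    · · · · · ·
    █ █ █ █ · ·
    █ █ █ · · ·
    · █ █ · · ·
    · █ █ · · ·
    · █ · · · ·
    · █ · · · ·
    · · · · · ·

Z-buffer (winner per pixel, '.' = empty):
  . . . . . .
  . . . . . .
  . . . . . .
  . . . . . .
  1 1 1 1 . .
  1 1 1 . . .
  . 1 1 0 . .
  . 1 1 . . .
  . 1 . . 0 .
  . 1 . . . .
  . . . . . .

Final: 1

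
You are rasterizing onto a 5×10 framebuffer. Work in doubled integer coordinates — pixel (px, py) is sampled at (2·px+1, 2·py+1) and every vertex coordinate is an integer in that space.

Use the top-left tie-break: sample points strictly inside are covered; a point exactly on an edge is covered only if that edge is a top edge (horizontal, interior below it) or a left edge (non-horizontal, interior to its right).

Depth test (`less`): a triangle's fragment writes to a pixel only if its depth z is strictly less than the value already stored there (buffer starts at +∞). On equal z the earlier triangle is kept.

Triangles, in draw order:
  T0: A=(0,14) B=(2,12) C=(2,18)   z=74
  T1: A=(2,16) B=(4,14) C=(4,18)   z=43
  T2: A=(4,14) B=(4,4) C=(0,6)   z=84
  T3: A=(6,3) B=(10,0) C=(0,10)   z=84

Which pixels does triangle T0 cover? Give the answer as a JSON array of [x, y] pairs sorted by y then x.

T0:
  2·area = 12
  edge (0, 14)→(2, 12): d=(2,-2) top-left  bias=+0
  edge (2, 12)→(2, 18): d=(0,6) right/bottom  bias=-1
  edge (2, 18)→(0, 14): d=(-2,-4) top-left  bias=+0
    (4,2)@(9, 5): e=[0,-42,54] → ·  [on edge]
    (3,3)@(7, 7): e=[0,-30,42] → ·  [on edge]
    (2,4)@(5, 9): e=[0,-18,30] → ·  [on edge]
    (1,5)@(3, 11): e=[0,-6,18] → ·  [on edge]
    (0,6)@(1, 13): e=[0,6,6] → █  [on edge]
    (1,6)@(3, 13): e=[4,-6,14] → ·
    (0,7)@(1, 15): e=[4,6,2] → █
    (1,7)@(3, 15): e=[8,-6,10] → ·
    (0,8)@(1, 17): e=[8,6,-2] → ·
  covered (2 px):
    · · · · ·
    · · · · ·
    · · · · ·
    · · · · ·
    · · · · ·
    · · · · ·
    █ · · · ·
    █ · · · ·
    · · · · ·
    · · · · ·
T1:
  2·area = 8
  edge (2, 16)→(4, 14): d=(2,-2) top-left  bias=+0
  edge (4, 14)→(4, 18): d=(0,4) right/bottom  bias=-1
  edge (4, 18)→(2, 16): d=(-2,-2) top-left  bias=+0
    (4,4)@(9, 9): e=[0,-20,28] → ·  [on edge]
    (3,5)@(7, 11): e=[0,-12,20] → ·  [on edge]
    (2,6)@(5, 13): e=[0,-4,12] → ·  [on edge]
    (0,7)@(1, 15): e=[-4,12,0] → ·  [on edge]
    (1,7)@(3, 15): e=[0,4,4] → █  [on edge]
    (2,7)@(5, 15): e=[4,-4,8] → ·
    (0,8)@(1, 17): e=[0,12,-4] → ·  [on edge]
    (1,8)@(3, 17): e=[4,4,0] → █  [on edge]
    (2,8)@(5, 17): e=[8,-4,4] → ·
    (1,9)@(3, 19): e=[8,4,-4] → ·
    (2,9)@(5, 19): e=[12,-4,0] → ·  [on edge]
  covered (2 px):
    · · · · ·
    · · · · ·
    · · · · ·
    · · · · ·
    · · · · ·
    · · · · ·
    · · · · ·
    · █ · · ·
    · █ · · ·
    · · · · ·
T2:
  2·area = 40  (B↔C swapped to make it positive)
  edge (4, 14)→(0, 6): d=(-4,-8) top-left  bias=+0
  edge (0, 6)→(4, 4): d=(4,-2) top-left  bias=+0
  edge (4, 4)→(4, 14): d=(0,10) right/bottom  bias=-1
    (1,2)@(3, 5): e=[28,2,10] → █
    (2,2)@(5, 5): e=[44,6,-10] → ·
    (0,3)@(1, 7): e=[4,6,30] → █
    (2,3)@(5, 7): e=[36,14,-10] → ·
    (0,4)@(1, 9): e=[-4,14,30] → ·
    (1,4)@(3, 9): e=[12,18,10] → █
    (2,4)@(5, 9): e=[28,22,-10] → ·
    (1,5)@(3, 11): e=[4,26,10] → █
    (2,5)@(5, 11): e=[20,30,-10] → ·
    (1,6)@(3, 13): e=[-4,34,10] → ·
  covered (5 px):
    · · · · ·
    · · · · ·
    · █ · · ·
    █ █ · · ·
    · █ · · ·
    · █ · · ·
    · · · · ·
    · · · · ·
    · · · · ·
    · · · · ·
T3:
  2·area = 10
  edge (6, 3)→(10, 0): d=(4,-3) top-left  bias=+0
  edge (10, 0)→(0, 10): d=(-10,10) right/bottom  bias=-1
  edge (0, 10)→(6, 3): d=(6,-7) top-left  bias=+0
    (4,0)@(9, 1): e=[1,0,9] → ·  [on edge]
    (3,1)@(7, 3): e=[3,0,7] → ·  [on edge]
    (2,2)@(5, 5): e=[5,0,5] → ·  [on edge]
    (1,3)@(3, 7): e=[7,0,3] → ·  [on edge]
    (0,4)@(1, 9): e=[9,0,1] → ·  [on edge]
  covered (0 px):
    · · · · ·
    · · · · ·
    · · · · ·
    · · · · ·
    · · · · ·
    · · · · ·
    · · · · ·
    · · · · ·
    · · · · ·
    · · · · ·

Final: [[0,6],[0,7]]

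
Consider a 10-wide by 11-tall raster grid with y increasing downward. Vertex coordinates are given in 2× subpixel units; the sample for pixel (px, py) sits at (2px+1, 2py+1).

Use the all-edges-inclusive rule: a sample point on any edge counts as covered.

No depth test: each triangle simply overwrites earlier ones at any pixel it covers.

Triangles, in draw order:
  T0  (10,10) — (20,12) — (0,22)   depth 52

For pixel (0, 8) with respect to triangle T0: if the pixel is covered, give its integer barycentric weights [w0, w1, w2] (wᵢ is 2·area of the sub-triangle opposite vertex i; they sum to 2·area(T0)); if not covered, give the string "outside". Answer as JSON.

T0:
  2·area = 140
  edge (10, 10)→(20, 12): d=(10,2) inclusive
  edge (20, 12)→(0, 22): d=(-20,10) inclusive
  edge (0, 22)→(10, 10): d=(10,-12) inclusive
    (2,4)@(5, 9): e=[0,210,-70] → ·  [on edge]
    (5,5)@(11, 11): e=[8,110,22] → █
    (6,5)@(13, 11): e=[4,90,46] → █
    (7,5)@(15, 11): e=[0,70,70] → █  [on edge]
    (8,5)@(17, 11): e=[-4,50,94] → ·
    (4,6)@(9, 13): e=[32,90,18] → █
    (8,6)@(17, 13): e=[16,10,114] → █
    (9,6)@(19, 13): e=[12,-10,138] → ·
    (3,7)@(7, 15): e=[56,70,14] → █
    (7,7)@(15, 15): e=[40,-10,110] → ·
    (8,7)@(17, 15): e=[36,-30,134] → ·
    (2,8)@(5, 17): e=[80,50,10] → █
  covered (18 px):
    · · · · · · · · · ·
    · · · · · · · · · ·
    · · · · · · · · · ·
    · · · · · · · · · ·
    · · · · · · · · · ·
    · · · · · █ █ █ · ·
    · · · · █ █ █ █ █ ·
    · · · █ █ █ █ · · ·
    · · █ █ █ · · · · ·
    · █ █ · · · · · · ·
    █ · · · · · · · · ·

Result: "outside"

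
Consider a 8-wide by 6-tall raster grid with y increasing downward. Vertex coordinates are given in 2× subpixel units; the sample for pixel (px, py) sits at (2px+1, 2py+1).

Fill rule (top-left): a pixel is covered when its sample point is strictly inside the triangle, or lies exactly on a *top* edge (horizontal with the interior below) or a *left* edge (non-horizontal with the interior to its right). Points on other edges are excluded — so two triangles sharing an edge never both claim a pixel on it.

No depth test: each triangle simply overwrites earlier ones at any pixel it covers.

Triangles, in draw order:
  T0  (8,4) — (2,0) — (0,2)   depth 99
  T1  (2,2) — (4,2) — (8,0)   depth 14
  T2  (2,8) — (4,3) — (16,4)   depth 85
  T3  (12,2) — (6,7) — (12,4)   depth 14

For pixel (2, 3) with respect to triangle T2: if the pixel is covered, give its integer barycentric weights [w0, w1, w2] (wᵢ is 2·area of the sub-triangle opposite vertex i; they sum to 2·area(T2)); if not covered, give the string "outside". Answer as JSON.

T0:
  2·area = 20  (B↔C swapped to make it positive)
  edge (8, 4)→(0, 2): d=(-8,-2) top-left  bias=+0
  edge (0, 2)→(2, 0): d=(2,-2) top-left  bias=+0
  edge (2, 0)→(8, 4): d=(6,4) right/bottom  bias=-1
    (0,0)@(1, 1): e=[10,0,10] → X  [on edge]
    (1,0)@(3, 1): e=[14,4,2] → X
    (2,0)@(5, 1): e=[18,8,-6] → .
    (0,1)@(1, 3): e=[-6,4,22] → .
    (1,1)@(3, 3): e=[-2,8,14] → .
    (2,1)@(5, 3): e=[2,12,6] → X
    (3,1)@(7, 3): e=[6,16,-2] → .
    (2,2)@(5, 5): e=[-14,16,18] → .
  covered (3 px):
    X X . . . . . .
    . . X . . . . .
    . . . . . . . .
    . . . . . . . .
    . . . . . . . .
    . . . . . . . .
T1:
  2·area = 4  (B↔C swapped to make it positive)
  edge (2, 2)→(8, 0): d=(6,-2) top-left  bias=+0
  edge (8, 0)→(4, 2): d=(-4,2) right/bottom  bias=-1
  edge (4, 2)→(2, 2): d=(-2,0) right/bottom  bias=-1
    (2,0)@(5, 1): e=[0,2,2] → X  [on edge]
    (3,0)@(7, 1): e=[4,-2,2] → .
    (2,1)@(5, 3): e=[12,-6,-2] → .
  covered (1 px):
    . . X . . . . .
    . . . . . . . .
    . . . . . . . .
    . . . . . . . .
    . . . . . . . .
    . . . . . . . .
T2:
  2·area = 62
  edge (2, 8)→(4, 3): d=(2,-5) top-left  bias=+0
  edge (4, 3)→(16, 4): d=(12,1) right/bottom  bias=-1
  edge (16, 4)→(2, 8): d=(-14,4) right/bottom  bias=-1
    (2,2)@(5, 5): e=[9,23,30] → X
    (3,2)@(7, 5): e=[19,21,22] → X
    (4,2)@(9, 5): e=[29,19,14] → X
    (5,2)@(11, 5): e=[39,17,6] → X
    (6,2)@(13, 5): e=[49,15,-2] → .
    (1,3)@(3, 7): e=[3,49,10] → X
    (3,3)@(7, 7): e=[23,45,-6] → .
    (4,3)@(9, 7): e=[33,43,-14] → .
    (5,3)@(11, 7): e=[43,41,-22] → .
    (1,4)@(3, 9): e=[7,73,-18] → .
    (2,4)@(5, 9): e=[17,71,-26] → .
  covered (6 px):
    . . . . . . . .
    . . . . . . . .
    . . X X X X . .
    . X X . . . . .
    . . . . . . . .
    . . . . . . . .
T3:
  2·area = 12  (B↔C swapped to make it positive)
  edge (12, 2)→(12, 4): d=(0,2) right/bottom  bias=-1
  edge (12, 4)→(6, 7): d=(-6,3) right/bottom  bias=-1
  edge (6, 7)→(12, 2): d=(6,-5) top-left  bias=+0
    (5,1)@(11, 3): e=[2,9,1] → X
    (6,1)@(13, 3): e=[-2,3,11] → .
    (4,2)@(9, 5): e=[6,3,3] → X
    (5,2)@(11, 5): e=[2,-3,13] → .
    (4,3)@(9, 7): e=[6,-9,15] → .
  covered (2 px):
    . . . . . . . .
    . . . . . X . .
    . . . . X . . .
    . . . . . . . .
    . . . . . . . .
    . . . . . . . .

Answer: [47,2,13]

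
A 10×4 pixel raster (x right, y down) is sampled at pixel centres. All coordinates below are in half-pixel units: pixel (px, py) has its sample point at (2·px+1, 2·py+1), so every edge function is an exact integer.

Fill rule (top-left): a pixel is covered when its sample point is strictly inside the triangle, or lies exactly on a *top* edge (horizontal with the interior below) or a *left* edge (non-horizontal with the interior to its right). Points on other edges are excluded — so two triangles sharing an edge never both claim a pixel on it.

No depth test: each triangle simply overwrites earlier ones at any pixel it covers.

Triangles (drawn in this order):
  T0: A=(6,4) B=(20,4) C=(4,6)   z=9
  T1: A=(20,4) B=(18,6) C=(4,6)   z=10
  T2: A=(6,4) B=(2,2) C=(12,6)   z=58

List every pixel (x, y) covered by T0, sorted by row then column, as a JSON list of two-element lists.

T0:
  2·area = 28
  edge (6, 4)→(20, 4): d=(14,0) top-left  bias=+0
  edge (20, 4)→(4, 6): d=(-16,2) right/bottom  bias=-1
  edge (4, 6)→(6, 4): d=(2,-2) top-left  bias=+0
    (4,0)@(9, 1): e=[-42,70,0] → ·  [on edge]
    (3,1)@(7, 3): e=[-14,42,0] → ·  [on edge]
    (2,2)@(5, 5): e=[14,14,0] → █  [on edge]
    (3,2)@(7, 5): e=[14,10,4] → █
    (4,2)@(9, 5): e=[14,6,8] → █
    (5,2)@(11, 5): e=[14,2,12] → █
    (6,2)@(13, 5): e=[14,-2,16] → ·
    (1,3)@(3, 7): e=[42,-14,0] → ·  [on edge]
    (2,3)@(5, 7): e=[42,-18,4] → ·
    (3,3)@(7, 7): e=[42,-22,8] → ·
    (4,3)@(9, 7): e=[42,-26,12] → ·
    (5,3)@(11, 7): e=[42,-30,16] → ·
  covered (4 px):
    · · · · · · · · · ·
    · · · · · · · · · ·
    · · █ █ █ █ · · · ·
    · · · · · · · · · ·
T1:
  2·area = 28
  edge (20, 4)→(18, 6): d=(-2,2) right/bottom  bias=-1
  edge (18, 6)→(4, 6): d=(-14,0) right/bottom  bias=-1
  edge (4, 6)→(20, 4): d=(16,-2) top-left  bias=+0
    (6,2)@(13, 5): e=[12,14,2] → █
    (7,2)@(15, 5): e=[8,14,6] → █
    (8,2)@(17, 5): e=[4,14,10] → █
    (9,2)@(19, 5): e=[0,14,14] → ·  [on edge]
    (6,3)@(13, 7): e=[8,-14,34] → ·
    (7,3)@(15, 7): e=[4,-14,38] → ·
    (8,3)@(17, 7): e=[0,-14,42] → ·  [on edge]
  covered (3 px):
    · · · · · · · · · ·
    · · · · · · · · · ·
    · · · · · · █ █ █ ·
    · · · · · · · · · ·
T2:
  2·area = 4
  edge (6, 4)→(2, 2): d=(-4,-2) top-left  bias=+0
  edge (2, 2)→(12, 6): d=(10,4) right/bottom  bias=-1
  edge (12, 6)→(6, 4): d=(-6,-2) top-left  bias=+0
    (1,1)@(3, 3): e=[-2,6,0] → ·  [on edge]
    (4,2)@(9, 5): e=[2,2,0] → █  [on edge]
    (5,2)@(11, 5): e=[6,-6,4] → ·
    (4,3)@(9, 7): e=[-6,22,-12] → ·
    (7,3)@(15, 7): e=[6,-2,0] → ·  [on edge]
  covered (1 px):
    · · · · · · · · · ·
    · · · · · · · · · ·
    · · · · █ · · · · ·
    · · · · · · · · · ·

Result: [[2,2],[3,2],[4,2],[5,2]]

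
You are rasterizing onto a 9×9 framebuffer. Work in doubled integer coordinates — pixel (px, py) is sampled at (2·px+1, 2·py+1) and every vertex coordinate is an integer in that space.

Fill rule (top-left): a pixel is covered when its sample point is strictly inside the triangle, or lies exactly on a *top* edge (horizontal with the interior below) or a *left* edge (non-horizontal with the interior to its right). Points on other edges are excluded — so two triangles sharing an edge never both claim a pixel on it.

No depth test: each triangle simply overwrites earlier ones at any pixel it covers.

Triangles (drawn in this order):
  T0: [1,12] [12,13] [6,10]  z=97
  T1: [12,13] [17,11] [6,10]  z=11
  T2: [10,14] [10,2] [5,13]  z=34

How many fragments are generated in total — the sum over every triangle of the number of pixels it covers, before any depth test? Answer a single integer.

T0:
  2·area = 27  (B↔C swapped to make it positive)
  edge (1, 12)→(6, 10): d=(5,-2) top-left  bias=+0
  edge (6, 10)→(12, 13): d=(6,3) right/bottom  bias=-1
  edge (12, 13)→(1, 12): d=(-11,-1) top-left  bias=+0
    (2,5)@(5, 11): e=[3,9,15] → X
    (3,5)@(7, 11): e=[7,3,17] → X
    (4,5)@(9, 11): e=[11,-3,19] → .
    (2,6)@(5, 13): e=[13,21,-7] → .
    (3,6)@(7, 13): e=[17,15,-5] → .
  covered (2 px):
    . . . . . . . . .
    . . . . . . . . .
    . . . . . . . . .
    . . . . . . . . .
    . . . . . . . . .
    . . X X . . . . .
    . . . . . . . . .
    . . . . . . . . .
    . . . . . . . . .
T1:
  2·area = 27  (B↔C swapped to make it positive)
  edge (12, 13)→(6, 10): d=(-6,-3) top-left  bias=+0
  edge (6, 10)→(17, 11): d=(11,1) right/bottom  bias=-1
  edge (17, 11)→(12, 13): d=(-5,2) right/bottom  bias=-1
    (4,5)@(9, 11): e=[3,8,16] → X
    (5,5)@(11, 11): e=[9,6,12] → X
    (6,5)@(13, 11): e=[15,4,8] → X
    (7,5)@(15, 11): e=[21,2,4] → X
    (8,5)@(17, 11): e=[27,0,0] → .  [on edge]
    (4,6)@(9, 13): e=[-9,30,6] → .
    (5,6)@(11, 13): e=[-3,28,2] → .
    (6,6)@(13, 13): e=[3,26,-2] → .
    (7,6)@(15, 13): e=[9,24,-6] → .
    (3,7)@(7, 15): e=[-27,54,0] → .  [on edge]
  covered (4 px):
    . . . . . . . . .
    . . . . . . . . .
    . . . . . . . . .
    . . . . . . . . .
    . . . . . . . . .
    . . . . X X X X .
    . . . . . . . . .
    . . . . . . . . .
    . . . . . . . . .
T2:
  2·area = 60  (B↔C swapped to make it positive)
  edge (10, 14)→(5, 13): d=(-5,-1) top-left  bias=+0
  edge (5, 13)→(10, 2): d=(5,-11) top-left  bias=+0
  edge (10, 2)→(10, 14): d=(0,12) right/bottom  bias=-1
    (4,2)@(9, 5): e=[44,4,12] → X
    (5,2)@(11, 5): e=[46,26,-12] → .
    (4,3)@(9, 7): e=[34,14,12] → X
    (5,3)@(11, 7): e=[36,36,-12] → .
    (3,4)@(7, 9): e=[22,2,36] → X
    (5,4)@(11, 9): e=[26,46,-12] → .
    (3,5)@(7, 11): e=[12,12,36] → X
    (5,5)@(11, 11): e=[16,56,-12] → .
    (2,6)@(5, 13): e=[0,0,60] → X  [on edge]
    (5,6)@(11, 13): e=[6,66,-12] → .
    (2,7)@(5, 15): e=[-10,10,60] → .
    (3,7)@(7, 15): e=[-8,32,36] → .
    (7,7)@(15, 15): e=[0,120,-60] → .  [on edge]
  covered (9 px):
    . . . . . . . . .
    . . . . . . . . .
    . . . . X . . . .
    . . . . X . . . .
    . . . X X . . . .
    . . . X X . . . .
    . . X X X . . . .
    . . . . . . . . .
    . . . . . . . . .

Answer: 15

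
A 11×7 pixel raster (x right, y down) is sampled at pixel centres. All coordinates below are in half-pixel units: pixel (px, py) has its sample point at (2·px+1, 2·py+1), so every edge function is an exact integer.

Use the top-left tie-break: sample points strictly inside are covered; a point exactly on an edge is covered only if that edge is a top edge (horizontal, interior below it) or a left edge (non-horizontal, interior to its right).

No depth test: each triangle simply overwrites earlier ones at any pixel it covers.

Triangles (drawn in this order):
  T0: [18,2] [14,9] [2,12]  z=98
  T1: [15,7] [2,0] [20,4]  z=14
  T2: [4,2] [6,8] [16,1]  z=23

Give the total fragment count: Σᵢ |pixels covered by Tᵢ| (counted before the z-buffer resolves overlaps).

T0:
  2·area = 72
  edge (18, 2)→(14, 9): d=(-4,7) right/bottom  bias=-1
  edge (14, 9)→(2, 12): d=(-12,3) right/bottom  bias=-1
  edge (2, 12)→(18, 2): d=(16,-10) top-left  bias=+0
    (8,1)@(17, 3): e=[3,63,6] → #
    (9,1)@(19, 3): e=[-11,57,26] → ·
    (7,2)@(15, 5): e=[9,45,18] → #
    (8,2)@(17, 5): e=[-5,39,38] → ·
    (5,3)@(11, 7): e=[29,33,10] → #
    (6,3)@(13, 7): e=[15,27,30] → #
    (8,3)@(17, 7): e=[-13,15,70] → ·
    (3,4)@(7, 9): e=[49,21,2] → #
    (4,4)@(9, 9): e=[35,15,22] → #
    (7,4)@(15, 9): e=[-7,-3,82] → ·
    (2,5)@(5, 11): e=[55,3,14] → #
    (3,5)@(7, 11): e=[41,-3,34] → ·
  covered (10 px):
    · · · · · · · · · · ·
    · · · · · · · · # · ·
    · · · · · · · # · · ·
    · · · · · # # # · · ·
    · · · # # # # · · · ·
    · · # · · · · · · · ·
    · · · · · · · · · · ·
T1:
  2·area = 74
  edge (15, 7)→(2, 0): d=(-13,-7) top-left  bias=+0
  edge (2, 0)→(20, 4): d=(18,4) right/bottom  bias=-1
  edge (20, 4)→(15, 7): d=(-5,3) right/bottom  bias=-1
    (2,0)@(5, 1): e=[8,6,60] → #
    (3,0)@(7, 1): e=[22,-2,54] → ·
    (2,1)@(5, 3): e=[-18,42,50] → ·
    (4,1)@(9, 3): e=[10,26,38] → #
    (5,1)@(11, 3): e=[24,18,32] → #
    (6,1)@(13, 3): e=[38,10,26] → #
    (7,1)@(15, 3): e=[52,2,20] → #
    (8,1)@(17, 3): e=[66,-6,14] → ·
    (4,2)@(9, 5): e=[-16,62,28] → ·
    (5,2)@(11, 5): e=[-2,54,22] → ·
    (6,2)@(13, 5): e=[12,46,16] → #
    (8,2)@(17, 5): e=[40,30,4] → #
    (7,3)@(15, 7): e=[0,74,0] → ·  [on edge]
    (2,6)@(5, 13): e=[-148,222,0] → ·  [on edge]
  covered (8 px):
    · · # · · · · · · · ·
    · · · · # # # # · · ·
    · · · · · · # # # · ·
    · · · · · · · · · · ·
    · · · · · · · · · · ·
    · · · · · · · · · · ·
    · · · · · · · · · · ·
T2:
  2·area = 74  (B↔C swapped to make it positive)
  edge (4, 2)→(16, 1): d=(12,-1) top-left  bias=+0
  edge (16, 1)→(6, 8): d=(-10,7) right/bottom  bias=-1
  edge (6, 8)→(4, 2): d=(-2,-6) top-left  bias=+0
    (2,1)@(5, 3): e=[13,57,4] → #
    (3,1)@(7, 3): e=[15,43,16] → #
    (4,1)@(9, 3): e=[17,29,28] → #
    (5,1)@(11, 3): e=[19,15,40] → #
    (6,1)@(13, 3): e=[21,1,52] → #
    (7,1)@(15, 3): e=[23,-13,64] → ·
    (2,2)@(5, 5): e=[37,37,0] → #  [on edge]
    (5,2)@(11, 5): e=[43,-5,36] → ·
    (6,2)@(13, 5): e=[45,-19,48] → ·
    (2,3)@(5, 7): e=[61,17,-4] → ·
    (3,3)@(7, 7): e=[63,3,8] → #
    (4,3)@(9, 7): e=[65,-11,20] → ·
    (3,5)@(7, 11): e=[111,-37,0] → ·  [on edge]
  covered (9 px):
    · · · · · · · · · · ·
    · · # # # # # · · · ·
    · · # # # · · · · · ·
    · · · # · · · · · · ·
    · · · · · · · · · · ·
    · · · · · · · · · · ·
    · · · · · · · · · · ·

Answer: 27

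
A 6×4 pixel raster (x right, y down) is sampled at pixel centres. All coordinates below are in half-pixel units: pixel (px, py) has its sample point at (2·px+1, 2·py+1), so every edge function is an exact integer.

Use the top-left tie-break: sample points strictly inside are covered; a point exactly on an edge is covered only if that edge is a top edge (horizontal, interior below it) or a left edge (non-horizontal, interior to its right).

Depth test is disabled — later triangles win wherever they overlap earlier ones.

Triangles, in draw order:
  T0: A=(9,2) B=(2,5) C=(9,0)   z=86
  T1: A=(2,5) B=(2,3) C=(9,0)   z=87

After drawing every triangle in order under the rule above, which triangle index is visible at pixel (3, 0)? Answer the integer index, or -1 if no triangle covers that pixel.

T0:
  2·area = 14
  edge (9, 2)→(2, 5): d=(-7,3) right/bottom  bias=-1
  edge (2, 5)→(9, 0): d=(7,-5) top-left  bias=+0
  edge (9, 0)→(9, 2): d=(0,2) right/bottom  bias=-1
    (4,0)@(9, 1): e=[7,7,0] → ·  [on edge]
    (2,1)@(5, 3): e=[5,1,8] → #
    (3,1)@(7, 3): e=[-1,11,4] → ·
    (4,1)@(9, 3): e=[-7,21,0] → ·  [on edge]
    (2,2)@(5, 5): e=[-9,15,8] → ·
    (4,2)@(9, 5): e=[-21,35,0] → ·  [on edge]
    (4,3)@(9, 7): e=[-35,49,0] → ·  [on edge]
  covered (1 px):
    · · · · · ·
    · · # · · ·
    · · · · · ·
    · · · · · ·
T1:
  2·area = 14
  edge (2, 5)→(2, 3): d=(0,-2) top-left  bias=+0
  edge (2, 3)→(9, 0): d=(7,-3) top-left  bias=+0
  edge (9, 0)→(2, 5): d=(-7,5) right/bottom  bias=-1
    (3,0)@(7, 1): e=[10,1,3] → #
    (4,0)@(9, 1): e=[14,7,-7] → ·
    (1,1)@(3, 3): e=[2,3,9] → #
    (2,1)@(5, 3): e=[6,9,-1] → ·
    (3,1)@(7, 3): e=[10,15,-11] → ·
    (1,2)@(3, 5): e=[2,17,-5] → ·
  covered (2 px):
    · · · # · ·
    · # · · · ·
    · · · · · ·
    · · · · · ·

Z-buffer (winner per pixel, '.' = empty):
  . . . 1 . .
  . 1 0 . . .
  . . . . . .
  . . . . . .

Answer: 1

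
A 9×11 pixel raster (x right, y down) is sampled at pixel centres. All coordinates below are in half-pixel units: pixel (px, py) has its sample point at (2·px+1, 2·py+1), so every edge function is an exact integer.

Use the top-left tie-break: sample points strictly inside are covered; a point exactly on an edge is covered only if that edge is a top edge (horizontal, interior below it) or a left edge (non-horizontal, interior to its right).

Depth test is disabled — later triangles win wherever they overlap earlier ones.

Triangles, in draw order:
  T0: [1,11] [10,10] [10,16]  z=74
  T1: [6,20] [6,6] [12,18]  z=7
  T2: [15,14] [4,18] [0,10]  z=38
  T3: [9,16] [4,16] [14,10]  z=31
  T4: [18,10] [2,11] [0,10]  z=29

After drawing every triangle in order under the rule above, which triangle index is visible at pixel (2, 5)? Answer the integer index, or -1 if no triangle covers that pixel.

T0:
  2·area = 54
  edge (1, 11)→(10, 10): d=(9,-1) top-left  bias=+0
  edge (10, 10)→(10, 16): d=(0,6) right/bottom  bias=-1
  edge (10, 16)→(1, 11): d=(-9,-5) top-left  bias=+0
    (0,5)@(1, 11): e=[0,54,0] → #  [on edge]
    (1,5)@(3, 11): e=[2,42,10] → #
    (2,5)@(5, 11): e=[4,30,20] → #
    (3,5)@(7, 11): e=[6,18,30] → #
    (4,5)@(9, 11): e=[8,6,40] → #
    (5,5)@(11, 11): e=[10,-6,50] → ·
    (0,6)@(1, 13): e=[18,54,-18] → ·
    (1,6)@(3, 13): e=[20,42,-8] → ·
    (2,6)@(5, 13): e=[22,30,2] → #
    (5,6)@(11, 13): e=[28,-6,32] → ·
    (2,7)@(5, 15): e=[40,30,-16] → ·
    (3,7)@(7, 15): e=[42,18,-6] → ·
  covered (9 px):
    · · · · · · · · ·
    · · · · · · · · ·
    · · · · · · · · ·
    · · · · · · · · ·
    · · · · · · · · ·
    # # # # # · · · ·
    · · # # # · · · ·
    · · · · # · · · ·
    · · · · · · · · ·
    · · · · · · · · ·
    · · · · · · · · ·
T1:
  2·area = 84
  edge (6, 20)→(6, 6): d=(0,-14) top-left  bias=+0
  edge (6, 6)→(12, 18): d=(6,12) right/bottom  bias=-1
  edge (12, 18)→(6, 20): d=(-6,2) right/bottom  bias=-1
    (3,4)@(7, 9): e=[14,6,64] → #
    (4,4)@(9, 9): e=[42,-18,60] → ·
    (3,5)@(7, 11): e=[14,18,52] → #
    (4,5)@(9, 11): e=[42,-6,48] → ·
    (3,6)@(7, 13): e=[14,30,40] → #
    (4,6)@(9, 13): e=[42,6,36] → #
    (5,6)@(11, 13): e=[70,-18,32] → ·
    (3,7)@(7, 15): e=[14,42,28] → #
    (5,7)@(11, 15): e=[70,-6,20] → ·
    (3,8)@(7, 17): e=[14,54,16] → #
    (5,8)@(11, 17): e=[70,6,8] → #
    (6,8)@(13, 17): e=[98,-18,4] → ·
    (7,8)@(15, 17): e=[126,-42,0] → ·  [on edge]
    (4,9)@(9, 19): e=[42,42,0] → ·  [on edge]
    (1,10)@(3, 21): e=[-42,126,0] → ·  [on edge]
  covered (10 px):
    · · · · · · · · ·
    · · · · · · · · ·
    · · · · · · · · ·
    · · · · · · · · ·
    · · · # · · · · ·
    · · · # · · · · ·
    · · · # # · · · ·
    · · · # # · · · ·
    · · · # # # · · ·
    · · · # · · · · ·
    · · · · · · · · ·
T2:
  2·area = 104
  edge (15, 14)→(4, 18): d=(-11,4) right/bottom  bias=-1
  edge (4, 18)→(0, 10): d=(-4,-8) top-left  bias=+0
  edge (0, 10)→(15, 14): d=(15,4) right/bottom  bias=-1
    (0,5)@(1, 11): e=[89,4,11] → #
    (1,5)@(3, 11): e=[81,20,3] → #
    (2,5)@(5, 11): e=[73,36,-5] → ·
    (0,6)@(1, 13): e=[67,-4,41] → ·
    (1,6)@(3, 13): e=[59,12,33] → #
    (2,6)@(5, 13): e=[51,28,25] → #
    (3,6)@(7, 13): e=[43,44,17] → #
    (4,6)@(9, 13): e=[35,60,9] → #
    (5,6)@(11, 13): e=[27,76,1] → #
    (6,6)@(13, 13): e=[19,92,-7] → ·
    (1,7)@(3, 15): e=[37,4,63] → #
    (6,7)@(13, 15): e=[-3,84,23] → ·
  covered (13 px):
    · · · · · · · · ·
    · · · · · · · · ·
    · · · · · · · · ·
    · · · · · · · · ·
    · · · · · · · · ·
    # # · · · · · · ·
    · # # # # # · · ·
    · # # # # # · · ·
    · · # · · · · · ·
    · · · · · · · · ·
    · · · · · · · · ·
T3:
  2·area = 30
  edge (9, 16)→(4, 16): d=(-5,0) right/bottom  bias=-1
  edge (4, 16)→(14, 10): d=(10,-6) top-left  bias=+0
  edge (14, 10)→(9, 16): d=(-5,6) right/bottom  bias=-1
    (6,5)@(13, 11): e=[25,4,1] → #
    (7,5)@(15, 11): e=[25,16,-11] → ·
    (4,6)@(9, 13): e=[15,0,15] → #  [on edge]
    (5,6)@(11, 13): e=[15,12,3] → #
    (6,6)@(13, 13): e=[15,24,-9] → ·
    (3,7)@(7, 15): e=[5,8,17] → #
    (5,7)@(11, 15): e=[5,32,-7] → ·
    (3,8)@(7, 17): e=[-5,28,7] → ·
    (4,8)@(9, 17): e=[-5,40,-5] → ·
  covered (5 px):
    · · · · · · · · ·
    · · · · · · · · ·
    · · · · · · · · ·
    · · · · · · · · ·
    · · · · · · · · ·
    · · · · · · # · ·
    · · · · # # · · ·
    · · · # # · · · ·
    · · · · · · · · ·
    · · · · · · · · ·
    · · · · · · · · ·
T4:
  2·area = 18
  edge (18, 10)→(2, 11): d=(-16,1) right/bottom  bias=-1
  edge (2, 11)→(0, 10): d=(-2,-1) top-left  bias=+0
  edge (0, 10)→(18, 10): d=(18,0) top-left  bias=+0
  covered (0 px):
    · · · · · · · · ·
    · · · · · · · · ·
    · · · · · · · · ·
    · · · · · · · · ·
    · · · · · · · · ·
    · · · · · · · · ·
    · · · · · · · · ·
    · · · · · · · · ·
    · · · · · · · · ·
    · · · · · · · · ·
    · · · · · · · · ·

Z-buffer (winner per pixel, '.' = empty):
  . . . . . . . . .
  . . . . . . . . .
  . . . . . . . . .
  . . . . . . . . .
  . . . 1 . . . . .
  2 2 0 1 0 . 3 . .
  . 2 2 2 3 3 . . .
  . 2 2 3 3 2 . . .
  . . 2 1 1 1 . . .
  . . . 1 . . . . .
  . . . . . . . . .

Result: 0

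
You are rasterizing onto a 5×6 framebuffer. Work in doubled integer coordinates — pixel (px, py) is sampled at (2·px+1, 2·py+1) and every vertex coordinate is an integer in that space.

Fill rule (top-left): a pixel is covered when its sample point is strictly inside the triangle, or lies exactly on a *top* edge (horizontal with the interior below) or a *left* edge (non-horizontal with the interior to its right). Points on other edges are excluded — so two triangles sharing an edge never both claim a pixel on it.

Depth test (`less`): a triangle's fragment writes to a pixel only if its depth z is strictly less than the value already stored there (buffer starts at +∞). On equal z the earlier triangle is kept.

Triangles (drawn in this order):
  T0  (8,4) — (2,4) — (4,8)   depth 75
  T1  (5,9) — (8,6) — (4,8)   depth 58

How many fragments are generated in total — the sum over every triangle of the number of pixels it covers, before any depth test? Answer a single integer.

T0:
  2·area = 24  (B↔C swapped to make it positive)
  edge (8, 4)→(4, 8): d=(-4,4) right/bottom  bias=-1
  edge (4, 8)→(2, 4): d=(-2,-4) top-left  bias=+0
  edge (2, 4)→(8, 4): d=(6,0) top-left  bias=+0
    (4,1)@(9, 3): e=[0,30,-6] → .  [on edge]
    (1,2)@(3, 5): e=[16,2,6] → X
    (2,2)@(5, 5): e=[8,10,6] → X
    (3,2)@(7, 5): e=[0,18,6] → .  [on edge]
    (1,3)@(3, 7): e=[8,-2,18] → .
    (2,3)@(5, 7): e=[0,6,18] → .  [on edge]
    (1,4)@(3, 9): e=[0,-6,30] → .  [on edge]
    (0,5)@(1, 11): e=[0,-18,42] → .  [on edge]
  covered (2 px):
    . . . . .
    . . . . .
    . X X . .
    . . . . .
    . . . . .
    . . . . .
T1:
  2·area = 6  (B↔C swapped to make it positive)
  edge (5, 9)→(4, 8): d=(-1,-1) top-left  bias=+0
  edge (4, 8)→(8, 6): d=(4,-2) top-left  bias=+0
  edge (8, 6)→(5, 9): d=(-3,3) right/bottom  bias=-1
    (0,2)@(1, 5): e=[0,-18,24] → .  [on edge]
    (4,2)@(9, 5): e=[8,-2,0] → .  [on edge]
    (1,3)@(3, 7): e=[0,-6,12] → .  [on edge]
    (3,3)@(7, 7): e=[4,2,0] → .  [on edge]
    (2,4)@(5, 9): e=[0,6,0] → .  [on edge]
    (1,5)@(3, 11): e=[-4,10,0] → .  [on edge]
    (3,5)@(7, 11): e=[0,18,-12] → .  [on edge]
  covered (0 px):
    . . . . .
    . . . . .
    . . . . .
    . . . . .
    . . . . .
    . . . . .

Result: 2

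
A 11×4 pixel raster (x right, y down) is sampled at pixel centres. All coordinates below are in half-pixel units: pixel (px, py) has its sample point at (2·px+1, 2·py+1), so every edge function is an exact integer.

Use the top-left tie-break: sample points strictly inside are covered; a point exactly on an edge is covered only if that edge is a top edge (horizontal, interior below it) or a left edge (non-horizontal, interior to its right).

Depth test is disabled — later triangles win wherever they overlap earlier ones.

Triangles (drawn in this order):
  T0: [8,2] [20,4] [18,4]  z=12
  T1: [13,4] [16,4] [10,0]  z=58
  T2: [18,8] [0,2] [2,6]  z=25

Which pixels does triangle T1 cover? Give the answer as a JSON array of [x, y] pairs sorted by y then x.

T0:
  2·area = 4
  edge (8, 2)→(20, 4): d=(12,2) right/bottom  bias=-1
  edge (20, 4)→(18, 4): d=(-2,0) right/bottom  bias=-1
  edge (18, 4)→(8, 2): d=(-10,-2) top-left  bias=+0
    (1,0)@(3, 1): e=[-2,6,0] → .  [on edge]
    (6,1)@(13, 3): e=[2,2,0] → X  [on edge]
    (7,1)@(15, 3): e=[-2,2,4] → .
    (6,2)@(13, 5): e=[26,-2,-20] → .
  covered (1 px):
    . . . . . . . . . . .
    . . . . . . X . . . .
    . . . . . . . . . . .
    . . . . . . . . . . .
T1:
  2·area = 12  (B↔C swapped to make it positive)
  edge (13, 4)→(10, 0): d=(-3,-4) top-left  bias=+0
  edge (10, 0)→(16, 4): d=(6,4) right/bottom  bias=-1
  edge (16, 4)→(13, 4): d=(-3,0) right/bottom  bias=-1
    (5,0)@(11, 1): e=[1,2,9] → X
    (6,0)@(13, 1): e=[9,-6,9] → .
    (5,1)@(11, 3): e=[-5,14,3] → .
    (6,1)@(13, 3): e=[3,6,3] → X
    (7,1)@(15, 3): e=[11,-2,3] → .
    (6,2)@(13, 5): e=[-3,18,-3] → .
  covered (2 px):
    . . . . . X . . . . .
    . . . . . . X . . . .
    . . . . . . . . . . .
    . . . . . . . . . . .
T2:
  2·area = 60  (B↔C swapped to make it positive)
  edge (18, 8)→(2, 6): d=(-16,-2) top-left  bias=+0
  edge (2, 6)→(0, 2): d=(-2,-4) top-left  bias=+0
  edge (0, 2)→(18, 8): d=(18,6) right/bottom  bias=-1
    (0,1)@(1, 3): e=[46,2,12] → X
    (1,1)@(3, 3): e=[50,10,0] → .  [on edge]
    (0,2)@(1, 5): e=[14,-2,48] → .
    (1,2)@(3, 5): e=[18,6,36] → X
    (2,2)@(5, 5): e=[22,14,24] → X
    (3,2)@(7, 5): e=[26,22,12] → X
    (4,2)@(9, 5): e=[30,30,0] → .  [on edge]
    (1,3)@(3, 7): e=[-14,2,72] → .
    (2,3)@(5, 7): e=[-10,10,60] → .
    (3,3)@(7, 7): e=[-6,18,48] → .
    (5,3)@(11, 7): e=[2,34,24] → X
    (6,3)@(13, 7): e=[6,42,12] → X
    (7,3)@(15, 7): e=[10,50,0] → .  [on edge]
  covered (6 px):
    . . . . . . . . . . .
    X . . . . . . . . . .
    . X X X . . . . . . .
    . . . . . X X . . . .

Answer: [[5,0],[6,1]]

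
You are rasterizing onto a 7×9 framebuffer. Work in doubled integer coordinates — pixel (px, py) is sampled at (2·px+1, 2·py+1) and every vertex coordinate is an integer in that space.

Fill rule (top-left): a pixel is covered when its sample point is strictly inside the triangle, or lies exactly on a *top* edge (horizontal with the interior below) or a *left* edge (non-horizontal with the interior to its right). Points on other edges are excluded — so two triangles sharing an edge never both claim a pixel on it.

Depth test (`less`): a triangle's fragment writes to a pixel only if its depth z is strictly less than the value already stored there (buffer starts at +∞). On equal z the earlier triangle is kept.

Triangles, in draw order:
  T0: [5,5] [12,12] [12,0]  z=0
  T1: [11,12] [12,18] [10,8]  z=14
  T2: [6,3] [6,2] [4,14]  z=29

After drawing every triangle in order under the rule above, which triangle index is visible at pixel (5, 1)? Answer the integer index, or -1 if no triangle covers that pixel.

T0:
  2·area = 84  (B↔C swapped to make it positive)
  edge (5, 5)→(12, 0): d=(7,-5) top-left  bias=+0
  edge (12, 0)→(12, 12): d=(0,12) right/bottom  bias=-1
  edge (12, 12)→(5, 5): d=(-7,-7) top-left  bias=+0
    (0,0)@(1, 1): e=[-48,132,0] → ·  [on edge]
    (5,0)@(11, 1): e=[2,12,70] → █
    (6,0)@(13, 1): e=[12,-12,84] → ·
    (1,1)@(3, 3): e=[-24,108,0] → ·  [on edge]
    (4,1)@(9, 3): e=[6,36,42] → █
    (6,1)@(13, 3): e=[26,-12,70] → ·
    (2,2)@(5, 5): e=[0,84,0] → █  [on edge]
    (3,2)@(7, 5): e=[10,60,14] → █
    (6,2)@(13, 5): e=[40,-12,56] → ·
    (2,3)@(5, 7): e=[14,84,-14] → ·
    (3,3)@(7, 7): e=[24,60,0] → █  [on edge]
    (6,3)@(13, 7): e=[54,-12,42] → ·
    (4,4)@(9, 9): e=[48,36,0] → █  [on edge]
    (5,5)@(11, 11): e=[72,12,0] → █  [on edge]
    (6,6)@(13, 13): e=[96,-12,0] → ·  [on edge]
  covered (13 px):
    · · · · · █ ·
    · · · · █ █ ·
    · · █ █ █ █ ·
    · · · █ █ █ ·
    · · · · █ █ ·
    · · · · · █ ·
    · · · · · · ·
    · · · · · · ·
    · · · · · · ·
T1:
  2·area = 2
  edge (11, 12)→(12, 18): d=(1,6) right/bottom  bias=-1
  edge (12, 18)→(10, 8): d=(-2,-10) top-left  bias=+0
  edge (10, 8)→(11, 12): d=(1,4) right/bottom  bias=-1
    (4,1)@(9, 3): e=[3,0,-1] → ·  [on edge]
    (5,6)@(11, 13): e=[1,0,1] → █  [on edge]
    (6,6)@(13, 13): e=[-11,20,-7] → ·
    (5,7)@(11, 15): e=[3,-4,3] → ·
  covered (1 px):
    · · · · · · ·
    · · · · · · ·
    · · · · · · ·
    · · · · · · ·
    · · · · · · ·
    · · · · · · ·
    · · · · · █ ·
    · · · · · · ·
    · · · · · · ·
T2:
  2·area = 2  (B↔C swapped to make it positive)
  edge (6, 3)→(4, 14): d=(-2,11) right/bottom  bias=-1
  edge (4, 14)→(6, 2): d=(2,-12) top-left  bias=+0
  edge (6, 2)→(6, 3): d=(0,1) right/bottom  bias=-1
  covered (0 px):
    · · · · · · ·
    · · · · · · ·
    · · · · · · ·
    · · · · · · ·
    · · · · · · ·
    · · · · · · ·
    · · · · · · ·
    · · · · · · ·
    · · · · · · ·

Z-buffer (winner per pixel, '.' = empty):
  . . . . . 0 .
  . . . . 0 0 .
  . . 0 0 0 0 .
  . . . 0 0 0 .
  . . . . 0 0 .
  . . . . . 0 .
  . . . . . 1 .
  . . . . . . .
  . . . . . . .

Result: 0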